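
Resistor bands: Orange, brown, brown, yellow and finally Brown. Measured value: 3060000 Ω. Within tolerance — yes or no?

Orange → 3 (first significant figure)
Brown → 1 (second significant figure)
Brown → 1 (third significant figure)
Yellow → ×10^4 multiplier
Brown → ±1% tolerance
311 × 10000 = 3110000 Ω
Allowed range: 3078900 Ω to 3141100 Ω.
3060000 Ω lies outside that range.

no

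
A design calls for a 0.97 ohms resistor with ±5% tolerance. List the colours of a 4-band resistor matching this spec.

white, violet, silver, gold

0.97 Ω = 97 × 10^-2.
9 → white
7 → violet
Multiplier 10^-2 → silver.
±5% tolerance → gold.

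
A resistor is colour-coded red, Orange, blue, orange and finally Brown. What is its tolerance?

±1%

The last band, brown, is the tolerance band.
Brown corresponds to ±1%.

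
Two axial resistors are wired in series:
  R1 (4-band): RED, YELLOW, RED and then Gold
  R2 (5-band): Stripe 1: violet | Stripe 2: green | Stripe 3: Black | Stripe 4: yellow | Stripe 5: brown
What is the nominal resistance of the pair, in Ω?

7502400 Ω

R1: red, yellow → 24; red ×10^2 → 2400 Ω.
R2: violet, green, black → 750; yellow ×10^4 → 7500000 Ω.
Series: 2400 + 7500000 = 7502400 Ω.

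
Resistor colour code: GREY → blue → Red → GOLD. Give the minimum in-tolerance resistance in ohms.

8170 Ω

Grey → 8 (first significant figure)
Blue → 6 (second significant figure)
Red → ×10^2 multiplier
Gold → ±5% tolerance
86 × 100 = 8600 Ω
Minimum = 8600 × (1 − 5/100) = 8170 Ω.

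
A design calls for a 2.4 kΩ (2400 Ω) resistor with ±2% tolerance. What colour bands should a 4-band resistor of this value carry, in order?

2400 Ω = 24 × 10^2.
2 → red
4 → yellow
Multiplier 10^2 → red.
±2% tolerance → red.

red, yellow, red, red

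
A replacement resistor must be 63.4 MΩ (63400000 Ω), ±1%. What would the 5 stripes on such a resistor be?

63400000 Ω = 634 × 10^5.
6 → blue
3 → orange
4 → yellow
Multiplier 10^5 → green.
±1% tolerance → brown.

blue, orange, yellow, green, brown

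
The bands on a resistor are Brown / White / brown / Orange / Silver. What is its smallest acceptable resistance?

171900 Ω

Brown → 1 (first significant figure)
White → 9 (second significant figure)
Brown → 1 (third significant figure)
Orange → ×10^3 multiplier
Silver → ±10% tolerance
191 × 1000 = 191000 Ω
Smallest = 191000 × (1 − 10/100) = 171900 Ω.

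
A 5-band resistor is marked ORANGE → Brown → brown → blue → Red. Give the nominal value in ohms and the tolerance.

Orange → 3 (first significant figure)
Brown → 1 (second significant figure)
Brown → 1 (third significant figure)
Blue → ×10^6 multiplier
Red → ±2% tolerance
311 × 1000000 = 311000000 Ω

311000000 Ω ±2%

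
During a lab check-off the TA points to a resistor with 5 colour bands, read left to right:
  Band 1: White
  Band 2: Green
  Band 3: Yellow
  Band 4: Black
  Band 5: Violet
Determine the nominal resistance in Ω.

954 Ω

White → 9 (first significant figure)
Green → 5 (second significant figure)
Yellow → 4 (third significant figure)
Black → ×1 multiplier
954 × 1 = 954 Ω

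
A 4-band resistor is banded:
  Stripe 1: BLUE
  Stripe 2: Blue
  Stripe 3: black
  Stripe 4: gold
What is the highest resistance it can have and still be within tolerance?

Blue → 6 (first significant figure)
Blue → 6 (second significant figure)
Black → ×1 multiplier
Gold → ±5% tolerance
66 × 1 = 66 Ω
Highest = 66 × (1 + 5/100) = 69.3 Ω.

69.3 Ω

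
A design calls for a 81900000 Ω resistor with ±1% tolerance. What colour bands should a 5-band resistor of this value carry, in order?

81900000 Ω = 819 × 10^5.
8 → grey
1 → brown
9 → white
Multiplier 10^5 → green.
±1% tolerance → brown.

grey, brown, white, green, brown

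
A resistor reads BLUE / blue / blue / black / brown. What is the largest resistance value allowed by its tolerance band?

Blue → 6 (first significant figure)
Blue → 6 (second significant figure)
Blue → 6 (third significant figure)
Black → ×1 multiplier
Brown → ±1% tolerance
666 × 1 = 666 Ω
Largest = 666 × (1 + 1/100) = 672.66 Ω.

672.66 Ω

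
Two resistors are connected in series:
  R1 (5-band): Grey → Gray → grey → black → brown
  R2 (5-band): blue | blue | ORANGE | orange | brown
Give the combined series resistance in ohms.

R1: grey, grey, grey → 888; black ×1 → 888 Ω.
R2: blue, blue, orange → 663; orange ×10^3 → 663000 Ω.
Series: 888 + 663000 = 663888 Ω.

663888 Ω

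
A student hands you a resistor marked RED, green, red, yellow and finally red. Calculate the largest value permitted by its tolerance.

Red → 2 (first significant figure)
Green → 5 (second significant figure)
Red → 2 (third significant figure)
Yellow → ×10^4 multiplier
Red → ±2% tolerance
252 × 10000 = 2520000 Ω
Largest = 2520000 × (1 + 2/100) = 2570400 Ω.

2570400 Ω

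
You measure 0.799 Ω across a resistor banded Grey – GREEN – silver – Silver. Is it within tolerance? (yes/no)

yes

Grey → 8 (first significant figure)
Green → 5 (second significant figure)
Silver → ×0.01 multiplier
Silver → ±10% tolerance
85 × 0.01 = 0.85 Ω
Allowed range: 0.765 Ω to 0.935 Ω.
0.799 Ω lies inside that range.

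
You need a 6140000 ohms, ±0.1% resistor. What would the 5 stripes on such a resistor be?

blue, brown, yellow, yellow, violet

6140000 Ω = 614 × 10^4.
6 → blue
1 → brown
4 → yellow
Multiplier 10^4 → yellow.
±0.1% tolerance → violet.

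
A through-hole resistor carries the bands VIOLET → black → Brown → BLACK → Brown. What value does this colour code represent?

701 Ω

Violet → 7 (first significant figure)
Black → 0 (second significant figure)
Brown → 1 (third significant figure)
Black → ×1 multiplier
701 × 1 = 701 Ω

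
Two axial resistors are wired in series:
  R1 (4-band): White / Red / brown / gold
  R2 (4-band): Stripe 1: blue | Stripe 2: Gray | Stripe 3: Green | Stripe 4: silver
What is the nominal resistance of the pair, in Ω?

R1: white, red → 92; brown ×10 → 920 Ω.
R2: blue, grey → 68; green ×10^5 → 6800000 Ω.
Series: 920 + 6800000 = 6800920 Ω.

6800920 Ω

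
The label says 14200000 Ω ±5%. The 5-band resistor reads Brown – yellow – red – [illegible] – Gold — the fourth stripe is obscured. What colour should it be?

14200000 Ω = 142 × 10^5.
The fourth band is the multiplier, 10^5, which is green.

green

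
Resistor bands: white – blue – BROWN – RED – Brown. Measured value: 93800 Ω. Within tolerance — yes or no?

White → 9 (first significant figure)
Blue → 6 (second significant figure)
Brown → 1 (third significant figure)
Red → ×10^2 multiplier
Brown → ±1% tolerance
961 × 100 = 96100 Ω
Allowed range: 95139 Ω to 97061 Ω.
93800 Ω lies outside that range.

no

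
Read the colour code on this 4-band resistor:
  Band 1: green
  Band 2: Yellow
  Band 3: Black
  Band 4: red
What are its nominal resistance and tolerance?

Green → 5 (first significant figure)
Yellow → 4 (second significant figure)
Black → ×1 multiplier
Red → ±2% tolerance
54 × 1 = 54 Ω

54 Ω ±2%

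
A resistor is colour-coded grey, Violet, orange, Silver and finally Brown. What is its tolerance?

±1%

The last band, brown, is the tolerance band.
Brown corresponds to ±1%.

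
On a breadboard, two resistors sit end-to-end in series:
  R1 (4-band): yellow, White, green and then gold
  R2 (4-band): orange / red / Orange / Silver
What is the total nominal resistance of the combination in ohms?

4932000 Ω

R1: yellow, white → 49; green ×10^5 → 4900000 Ω.
R2: orange, red → 32; orange ×10^3 → 32000 Ω.
Series: 4900000 + 32000 = 4932000 Ω.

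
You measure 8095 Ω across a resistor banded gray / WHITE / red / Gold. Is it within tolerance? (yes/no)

no

Grey → 8 (first significant figure)
White → 9 (second significant figure)
Red → ×10^2 multiplier
Gold → ±5% tolerance
89 × 100 = 8900 Ω
Allowed range: 8455 Ω to 9345 Ω.
8095 Ω lies outside that range.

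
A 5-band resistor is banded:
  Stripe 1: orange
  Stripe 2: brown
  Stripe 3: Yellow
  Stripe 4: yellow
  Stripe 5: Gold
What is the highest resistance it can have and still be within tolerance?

Orange → 3 (first significant figure)
Brown → 1 (second significant figure)
Yellow → 4 (third significant figure)
Yellow → ×10^4 multiplier
Gold → ±5% tolerance
314 × 10000 = 3140000 Ω
Highest = 3140000 × (1 + 5/100) = 3297000 Ω.

3297000 Ω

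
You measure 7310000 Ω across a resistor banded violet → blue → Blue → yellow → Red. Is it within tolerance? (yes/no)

Violet → 7 (first significant figure)
Blue → 6 (second significant figure)
Blue → 6 (third significant figure)
Yellow → ×10^4 multiplier
Red → ±2% tolerance
766 × 10000 = 7660000 Ω
Allowed range: 7506800 Ω to 7813200 Ω.
7310000 Ω lies outside that range.

no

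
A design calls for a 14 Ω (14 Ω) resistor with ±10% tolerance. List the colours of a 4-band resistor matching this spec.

14 Ω = 14 × 10^0.
1 → brown
4 → yellow
Multiplier 10^0 → black.
±10% tolerance → silver.

brown, yellow, black, silver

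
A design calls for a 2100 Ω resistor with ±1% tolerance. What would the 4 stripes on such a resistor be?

red, brown, red, brown

2100 Ω = 21 × 10^2.
2 → red
1 → brown
Multiplier 10^2 → red.
±1% tolerance → brown.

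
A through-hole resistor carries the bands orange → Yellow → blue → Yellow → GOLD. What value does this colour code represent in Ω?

3460000 Ω

Orange → 3 (first significant figure)
Yellow → 4 (second significant figure)
Blue → 6 (third significant figure)
Yellow → ×10^4 multiplier
346 × 10000 = 3460000 Ω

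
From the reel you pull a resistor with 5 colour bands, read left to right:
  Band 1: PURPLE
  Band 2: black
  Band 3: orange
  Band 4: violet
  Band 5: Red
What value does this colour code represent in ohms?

Violet → 7 (first significant figure)
Black → 0 (second significant figure)
Orange → 3 (third significant figure)
Violet → ×10^7 multiplier
703 × 10000000 = 7030000000 Ω

7030000000 Ω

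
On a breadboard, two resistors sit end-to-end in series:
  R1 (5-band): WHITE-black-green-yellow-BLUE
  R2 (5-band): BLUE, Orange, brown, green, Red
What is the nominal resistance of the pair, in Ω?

R1: white, black, green → 905; yellow ×10^4 → 9050000 Ω.
R2: blue, orange, brown → 631; green ×10^5 → 63100000 Ω.
Series: 9050000 + 63100000 = 72150000 Ω.

72150000 Ω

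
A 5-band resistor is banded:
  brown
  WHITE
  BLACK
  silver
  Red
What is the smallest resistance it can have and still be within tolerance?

Brown → 1 (first significant figure)
White → 9 (second significant figure)
Black → 0 (third significant figure)
Silver → ×0.01 multiplier
Red → ±2% tolerance
190 × 0.01 = 1.9 Ω
Smallest = 1.9 × (1 − 2/100) = 1.862 Ω.

1.862 Ω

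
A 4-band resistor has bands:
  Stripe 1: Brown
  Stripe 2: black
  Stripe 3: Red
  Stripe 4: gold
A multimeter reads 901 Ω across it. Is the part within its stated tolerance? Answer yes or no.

Brown → 1 (first significant figure)
Black → 0 (second significant figure)
Red → ×10^2 multiplier
Gold → ±5% tolerance
10 × 100 = 1000 Ω
Allowed range: 950 Ω to 1050 Ω.
901 Ω lies outside that range.

no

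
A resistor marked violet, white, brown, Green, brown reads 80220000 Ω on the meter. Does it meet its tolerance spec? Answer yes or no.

no

Violet → 7 (first significant figure)
White → 9 (second significant figure)
Brown → 1 (third significant figure)
Green → ×10^5 multiplier
Brown → ±1% tolerance
791 × 100000 = 79100000 Ω
Allowed range: 78309000 Ω to 79891000 Ω.
80220000 Ω lies outside that range.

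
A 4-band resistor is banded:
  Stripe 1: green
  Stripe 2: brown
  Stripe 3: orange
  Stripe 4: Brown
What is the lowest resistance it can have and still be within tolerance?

Green → 5 (first significant figure)
Brown → 1 (second significant figure)
Orange → ×10^3 multiplier
Brown → ±1% tolerance
51 × 1000 = 51000 Ω
Lowest = 51000 × (1 − 1/100) = 50490 Ω.

50490 Ω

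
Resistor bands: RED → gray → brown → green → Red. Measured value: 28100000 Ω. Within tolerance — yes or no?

yes

Red → 2 (first significant figure)
Grey → 8 (second significant figure)
Brown → 1 (third significant figure)
Green → ×10^5 multiplier
Red → ±2% tolerance
281 × 100000 = 28100000 Ω
Allowed range: 27538000 Ω to 28662000 Ω.
28100000 Ω lies inside that range.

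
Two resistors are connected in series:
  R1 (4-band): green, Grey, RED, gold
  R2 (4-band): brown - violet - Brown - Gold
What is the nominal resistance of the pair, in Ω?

R1: green, grey → 58; red ×10^2 → 5800 Ω.
R2: brown, violet → 17; brown ×10 → 170 Ω.
Series: 5800 + 170 = 5970 Ω.

5970 Ω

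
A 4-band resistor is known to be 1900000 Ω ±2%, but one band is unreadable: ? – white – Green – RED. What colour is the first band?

1900000 Ω = 19 × 10^5.
The first band gives digit 1 of the significand, and 1 is brown.

brown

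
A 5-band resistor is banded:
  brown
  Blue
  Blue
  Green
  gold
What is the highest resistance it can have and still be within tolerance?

17430000 Ω

Brown → 1 (first significant figure)
Blue → 6 (second significant figure)
Blue → 6 (third significant figure)
Green → ×10^5 multiplier
Gold → ±5% tolerance
166 × 100000 = 16600000 Ω
Highest = 16600000 × (1 + 5/100) = 17430000 Ω.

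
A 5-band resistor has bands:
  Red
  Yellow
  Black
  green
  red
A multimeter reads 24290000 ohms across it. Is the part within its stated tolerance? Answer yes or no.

yes

Red → 2 (first significant figure)
Yellow → 4 (second significant figure)
Black → 0 (third significant figure)
Green → ×10^5 multiplier
Red → ±2% tolerance
240 × 100000 = 24000000 Ω
Allowed range: 23520000 Ω to 24480000 Ω.
24290000 ohms lies inside that range.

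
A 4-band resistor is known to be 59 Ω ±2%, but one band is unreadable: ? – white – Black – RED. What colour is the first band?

green

59 Ω = 59 × 10^0.
The first band gives digit 5 of the significand, and 5 is green.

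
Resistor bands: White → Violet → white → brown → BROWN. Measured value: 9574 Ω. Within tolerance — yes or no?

no

White → 9 (first significant figure)
Violet → 7 (second significant figure)
White → 9 (third significant figure)
Brown → ×10 multiplier
Brown → ±1% tolerance
979 × 10 = 9790 Ω
Allowed range: 9692.1 Ω to 9887.9 Ω.
9574 Ω lies outside that range.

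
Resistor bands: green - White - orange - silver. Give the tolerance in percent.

The last band, silver, is the tolerance band.
Silver corresponds to ±10%.

±10%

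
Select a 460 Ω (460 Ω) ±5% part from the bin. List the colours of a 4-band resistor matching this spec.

yellow, blue, brown, gold

460 Ω = 46 × 10^1.
4 → yellow
6 → blue
Multiplier 10^1 → brown.
±5% tolerance → gold.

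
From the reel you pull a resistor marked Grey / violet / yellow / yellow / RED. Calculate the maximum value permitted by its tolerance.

Grey → 8 (first significant figure)
Violet → 7 (second significant figure)
Yellow → 4 (third significant figure)
Yellow → ×10^4 multiplier
Red → ±2% tolerance
874 × 10000 = 8740000 Ω
Maximum = 8740000 × (1 + 2/100) = 8914800 Ω.

8914800 Ω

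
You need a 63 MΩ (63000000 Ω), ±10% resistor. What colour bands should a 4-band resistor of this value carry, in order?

63000000 Ω = 63 × 10^6.
6 → blue
3 → orange
Multiplier 10^6 → blue.
±10% tolerance → silver.

blue, orange, blue, silver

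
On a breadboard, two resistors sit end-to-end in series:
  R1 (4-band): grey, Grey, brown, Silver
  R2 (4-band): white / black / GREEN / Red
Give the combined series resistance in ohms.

9000880 Ω

R1: grey, grey → 88; brown ×10 → 880 Ω.
R2: white, black → 90; green ×10^5 → 9000000 Ω.
Series: 880 + 9000000 = 9000880 Ω.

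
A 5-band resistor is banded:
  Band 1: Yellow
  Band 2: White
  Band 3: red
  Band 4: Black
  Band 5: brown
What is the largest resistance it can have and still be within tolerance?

496.92 Ω

Yellow → 4 (first significant figure)
White → 9 (second significant figure)
Red → 2 (third significant figure)
Black → ×1 multiplier
Brown → ±1% tolerance
492 × 1 = 492 Ω
Largest = 492 × (1 + 1/100) = 496.92 Ω.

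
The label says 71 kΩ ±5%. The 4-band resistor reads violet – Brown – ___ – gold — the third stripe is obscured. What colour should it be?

71000 Ω = 71 × 10^3.
The third band is the multiplier, 10^3, which is orange.

orange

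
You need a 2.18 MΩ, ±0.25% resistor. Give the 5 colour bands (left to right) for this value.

2180000 Ω = 218 × 10^4.
2 → red
1 → brown
8 → grey
Multiplier 10^4 → yellow.
±0.25% tolerance → blue.

red, brown, grey, yellow, blue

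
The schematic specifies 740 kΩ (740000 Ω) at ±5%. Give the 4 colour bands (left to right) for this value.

violet, yellow, yellow, gold

740000 Ω = 74 × 10^4.
7 → violet
4 → yellow
Multiplier 10^4 → yellow.
±5% tolerance → gold.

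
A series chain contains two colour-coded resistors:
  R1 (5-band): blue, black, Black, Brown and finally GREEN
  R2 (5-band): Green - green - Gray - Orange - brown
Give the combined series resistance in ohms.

R1: blue, black, black → 600; brown ×10 → 6000 Ω.
R2: green, green, grey → 558; orange ×10^3 → 558000 Ω.
Series: 6000 + 558000 = 564000 Ω.

564000 Ω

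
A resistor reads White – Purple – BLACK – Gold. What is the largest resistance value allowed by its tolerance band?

White → 9 (first significant figure)
Violet → 7 (second significant figure)
Black → ×1 multiplier
Gold → ±5% tolerance
97 × 1 = 97 Ω
Largest = 97 × (1 + 5/100) = 101.85 Ω.

101.85 Ω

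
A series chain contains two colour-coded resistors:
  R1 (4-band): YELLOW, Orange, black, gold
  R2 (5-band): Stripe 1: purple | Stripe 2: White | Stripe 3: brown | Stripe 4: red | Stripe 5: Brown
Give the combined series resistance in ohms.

79143 Ω

R1: yellow, orange → 43; black ×1 → 43 Ω.
R2: violet, white, brown → 791; red ×10^2 → 79100 Ω.
Series: 43 + 79100 = 79143 Ω.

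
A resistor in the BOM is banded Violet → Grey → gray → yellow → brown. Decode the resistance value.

7880000 Ω

Violet → 7 (first significant figure)
Grey → 8 (second significant figure)
Grey → 8 (third significant figure)
Yellow → ×10^4 multiplier
788 × 10000 = 7880000 Ω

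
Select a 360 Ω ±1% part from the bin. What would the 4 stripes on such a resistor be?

360 Ω = 36 × 10^1.
3 → orange
6 → blue
Multiplier 10^1 → brown.
±1% tolerance → brown.

orange, blue, brown, brown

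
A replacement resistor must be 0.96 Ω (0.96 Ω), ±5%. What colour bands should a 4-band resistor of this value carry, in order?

white, blue, silver, gold

0.96 Ω = 96 × 10^-2.
9 → white
6 → blue
Multiplier 10^-2 → silver.
±5% tolerance → gold.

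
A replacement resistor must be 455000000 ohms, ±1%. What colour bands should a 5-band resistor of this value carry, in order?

yellow, green, green, blue, brown

455000000 Ω = 455 × 10^6.
4 → yellow
5 → green
5 → green
Multiplier 10^6 → blue.
±1% tolerance → brown.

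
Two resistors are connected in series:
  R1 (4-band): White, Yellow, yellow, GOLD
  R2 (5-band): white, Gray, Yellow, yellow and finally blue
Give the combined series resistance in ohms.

10780000 Ω

R1: white, yellow → 94; yellow ×10^4 → 940000 Ω.
R2: white, grey, yellow → 984; yellow ×10^4 → 9840000 Ω.
Series: 940000 + 9840000 = 10780000 Ω.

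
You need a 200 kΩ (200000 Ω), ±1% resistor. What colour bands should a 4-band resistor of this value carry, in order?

red, black, yellow, brown

200000 Ω = 20 × 10^4.
2 → red
0 → black
Multiplier 10^4 → yellow.
±1% tolerance → brown.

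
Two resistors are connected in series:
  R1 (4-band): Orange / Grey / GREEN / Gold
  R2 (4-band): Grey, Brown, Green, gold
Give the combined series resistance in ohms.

11900000 Ω

R1: orange, grey → 38; green ×10^5 → 3800000 Ω.
R2: grey, brown → 81; green ×10^5 → 8100000 Ω.
Series: 3800000 + 8100000 = 11900000 Ω.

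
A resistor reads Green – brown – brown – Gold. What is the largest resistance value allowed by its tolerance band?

Green → 5 (first significant figure)
Brown → 1 (second significant figure)
Brown → ×10 multiplier
Gold → ±5% tolerance
51 × 10 = 510 Ω
Largest = 510 × (1 + 5/100) = 535.5 Ω.

535.5 Ω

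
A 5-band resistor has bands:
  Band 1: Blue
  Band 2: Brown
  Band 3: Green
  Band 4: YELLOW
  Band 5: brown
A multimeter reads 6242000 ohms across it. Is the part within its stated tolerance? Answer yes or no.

no

Blue → 6 (first significant figure)
Brown → 1 (second significant figure)
Green → 5 (third significant figure)
Yellow → ×10^4 multiplier
Brown → ±1% tolerance
615 × 10000 = 6150000 Ω
Allowed range: 6088500 Ω to 6211500 Ω.
6242000 ohms lies outside that range.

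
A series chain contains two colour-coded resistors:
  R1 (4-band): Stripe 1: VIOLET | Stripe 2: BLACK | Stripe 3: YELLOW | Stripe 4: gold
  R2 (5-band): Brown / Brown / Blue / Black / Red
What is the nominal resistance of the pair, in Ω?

R1: violet, black → 70; yellow ×10^4 → 700000 Ω.
R2: brown, brown, blue → 116; black ×1 → 116 Ω.
Series: 700000 + 116 = 700116 Ω.

700116 Ω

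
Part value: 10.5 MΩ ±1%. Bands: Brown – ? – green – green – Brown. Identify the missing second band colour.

10500000 Ω = 105 × 10^5.
The second band gives digit 0 of the significand, and 0 is black.

black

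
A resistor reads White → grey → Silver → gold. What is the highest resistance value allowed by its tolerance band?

1.029 Ω

White → 9 (first significant figure)
Grey → 8 (second significant figure)
Silver → ×0.01 multiplier
Gold → ±5% tolerance
98 × 0.01 = 0.98 Ω
Highest = 0.98 × (1 + 5/100) = 1.029 Ω.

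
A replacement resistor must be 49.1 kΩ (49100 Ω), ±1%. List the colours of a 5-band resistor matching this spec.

49100 Ω = 491 × 10^2.
4 → yellow
9 → white
1 → brown
Multiplier 10^2 → red.
±1% tolerance → brown.

yellow, white, brown, red, brown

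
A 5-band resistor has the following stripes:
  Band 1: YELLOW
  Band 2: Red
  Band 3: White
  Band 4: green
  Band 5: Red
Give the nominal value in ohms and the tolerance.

Yellow → 4 (first significant figure)
Red → 2 (second significant figure)
White → 9 (third significant figure)
Green → ×10^5 multiplier
Red → ±2% tolerance
429 × 100000 = 42900000 Ω

42900000 Ω ±2%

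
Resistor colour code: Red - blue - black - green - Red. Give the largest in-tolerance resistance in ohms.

Red → 2 (first significant figure)
Blue → 6 (second significant figure)
Black → 0 (third significant figure)
Green → ×10^5 multiplier
Red → ±2% tolerance
260 × 100000 = 26000000 Ω
Largest = 26000000 × (1 + 2/100) = 26520000 Ω.

26520000 Ω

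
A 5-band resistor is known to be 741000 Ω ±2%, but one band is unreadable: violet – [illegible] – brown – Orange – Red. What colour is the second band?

741000 Ω = 741 × 10^3.
The second band gives digit 4 of the significand, and 4 is yellow.

yellow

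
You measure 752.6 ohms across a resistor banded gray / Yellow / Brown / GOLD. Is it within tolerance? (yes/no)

no

Grey → 8 (first significant figure)
Yellow → 4 (second significant figure)
Brown → ×10 multiplier
Gold → ±5% tolerance
84 × 10 = 840 Ω
Allowed range: 798 Ω to 882 Ω.
752.6 ohms lies outside that range.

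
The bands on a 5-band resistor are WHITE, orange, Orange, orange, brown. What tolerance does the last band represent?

The last band, brown, is the tolerance band.
Brown corresponds to ±1%.

±1%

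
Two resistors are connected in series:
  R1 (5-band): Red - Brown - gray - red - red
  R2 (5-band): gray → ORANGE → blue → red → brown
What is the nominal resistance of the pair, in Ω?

105400 Ω

R1: red, brown, grey → 218; red ×10^2 → 21800 Ω.
R2: grey, orange, blue → 836; red ×10^2 → 83600 Ω.
Series: 21800 + 83600 = 105400 Ω.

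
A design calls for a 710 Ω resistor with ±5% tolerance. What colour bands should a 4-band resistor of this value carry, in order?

710 Ω = 71 × 10^1.
7 → violet
1 → brown
Multiplier 10^1 → brown.
±5% tolerance → gold.

violet, brown, brown, gold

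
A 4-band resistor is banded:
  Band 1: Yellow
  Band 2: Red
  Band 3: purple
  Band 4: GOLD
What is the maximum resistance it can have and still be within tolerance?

Yellow → 4 (first significant figure)
Red → 2 (second significant figure)
Violet → ×10^7 multiplier
Gold → ±5% tolerance
42 × 10000000 = 420000000 Ω
Maximum = 420000000 × (1 + 5/100) = 441000000 Ω.

441000000 Ω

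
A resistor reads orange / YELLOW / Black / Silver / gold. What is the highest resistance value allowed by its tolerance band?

Orange → 3 (first significant figure)
Yellow → 4 (second significant figure)
Black → 0 (third significant figure)
Silver → ×0.01 multiplier
Gold → ±5% tolerance
340 × 0.01 = 3.4 Ω
Highest = 3.4 × (1 + 5/100) = 3.57 Ω.

3.57 Ω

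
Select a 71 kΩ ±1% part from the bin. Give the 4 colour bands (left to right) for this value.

71000 Ω = 71 × 10^3.
7 → violet
1 → brown
Multiplier 10^3 → orange.
±1% tolerance → brown.

violet, brown, orange, brown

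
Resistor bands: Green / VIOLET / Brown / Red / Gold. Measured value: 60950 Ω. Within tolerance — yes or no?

Green → 5 (first significant figure)
Violet → 7 (second significant figure)
Brown → 1 (third significant figure)
Red → ×10^2 multiplier
Gold → ±5% tolerance
571 × 100 = 57100 Ω
Allowed range: 54245 Ω to 59955 Ω.
60950 Ω lies outside that range.

no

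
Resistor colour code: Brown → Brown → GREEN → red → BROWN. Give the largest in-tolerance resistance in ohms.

Brown → 1 (first significant figure)
Brown → 1 (second significant figure)
Green → 5 (third significant figure)
Red → ×10^2 multiplier
Brown → ±1% tolerance
115 × 100 = 11500 Ω
Largest = 11500 × (1 + 1/100) = 11615 Ω.

11615 Ω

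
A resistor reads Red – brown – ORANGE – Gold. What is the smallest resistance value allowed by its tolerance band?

Red → 2 (first significant figure)
Brown → 1 (second significant figure)
Orange → ×10^3 multiplier
Gold → ±5% tolerance
21 × 1000 = 21000 Ω
Smallest = 21000 × (1 − 5/100) = 19950 Ω.

19950 Ω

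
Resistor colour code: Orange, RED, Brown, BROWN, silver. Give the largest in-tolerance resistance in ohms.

Orange → 3 (first significant figure)
Red → 2 (second significant figure)
Brown → 1 (third significant figure)
Brown → ×10 multiplier
Silver → ±10% tolerance
321 × 10 = 3210 Ω
Largest = 3210 × (1 + 10/100) = 3531 Ω.

3531 Ω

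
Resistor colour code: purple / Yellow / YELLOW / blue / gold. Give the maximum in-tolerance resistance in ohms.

Violet → 7 (first significant figure)
Yellow → 4 (second significant figure)
Yellow → 4 (third significant figure)
Blue → ×10^6 multiplier
Gold → ±5% tolerance
744 × 1000000 = 744000000 Ω
Maximum = 744000000 × (1 + 5/100) = 781200000 Ω.

781200000 Ω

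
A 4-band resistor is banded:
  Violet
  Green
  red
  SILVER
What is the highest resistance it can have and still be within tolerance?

Violet → 7 (first significant figure)
Green → 5 (second significant figure)
Red → ×10^2 multiplier
Silver → ±10% tolerance
75 × 100 = 7500 Ω
Highest = 7500 × (1 + 10/100) = 8250 Ω.

8250 Ω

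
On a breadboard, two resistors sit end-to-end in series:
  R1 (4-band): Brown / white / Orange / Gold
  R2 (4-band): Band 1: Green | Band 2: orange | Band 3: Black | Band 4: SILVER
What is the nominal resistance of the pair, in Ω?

R1: brown, white → 19; orange ×10^3 → 19000 Ω.
R2: green, orange → 53; black ×1 → 53 Ω.
Series: 19000 + 53 = 19053 Ω.

19053 Ω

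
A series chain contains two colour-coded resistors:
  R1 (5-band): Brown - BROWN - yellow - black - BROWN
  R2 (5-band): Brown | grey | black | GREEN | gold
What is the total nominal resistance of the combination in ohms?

R1: brown, brown, yellow → 114; black ×1 → 114 Ω.
R2: brown, grey, black → 180; green ×10^5 → 18000000 Ω.
Series: 114 + 18000000 = 18000114 Ω.

18000114 Ω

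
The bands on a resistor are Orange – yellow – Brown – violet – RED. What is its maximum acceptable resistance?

Orange → 3 (first significant figure)
Yellow → 4 (second significant figure)
Brown → 1 (third significant figure)
Violet → ×10^7 multiplier
Red → ±2% tolerance
341 × 10000000 = 3410000000 Ω
Maximum = 3410000000 × (1 + 2/100) = 3478200000 Ω.

3478200000 Ω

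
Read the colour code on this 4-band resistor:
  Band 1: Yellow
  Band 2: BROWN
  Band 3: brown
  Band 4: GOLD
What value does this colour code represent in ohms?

410 Ω

Yellow → 4 (first significant figure)
Brown → 1 (second significant figure)
Brown → ×10 multiplier
41 × 10 = 410 Ω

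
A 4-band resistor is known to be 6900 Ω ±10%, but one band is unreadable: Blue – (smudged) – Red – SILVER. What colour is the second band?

white

6900 Ω = 69 × 10^2.
The second band gives digit 9 of the significand, and 9 is white.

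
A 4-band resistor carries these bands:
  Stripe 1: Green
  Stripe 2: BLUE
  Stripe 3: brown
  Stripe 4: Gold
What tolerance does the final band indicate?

The last band, gold, is the tolerance band.
Gold corresponds to ±5%.

±5%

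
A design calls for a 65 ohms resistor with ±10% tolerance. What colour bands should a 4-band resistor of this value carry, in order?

65 Ω = 65 × 10^0.
6 → blue
5 → green
Multiplier 10^0 → black.
±10% tolerance → silver.

blue, green, black, silver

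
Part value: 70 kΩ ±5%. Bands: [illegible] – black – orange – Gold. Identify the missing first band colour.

violet

70000 Ω = 70 × 10^3.
The first band gives digit 7 of the significand, and 7 is violet.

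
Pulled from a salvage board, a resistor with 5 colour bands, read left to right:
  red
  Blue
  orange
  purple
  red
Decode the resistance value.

2630000000 Ω

Red → 2 (first significant figure)
Blue → 6 (second significant figure)
Orange → 3 (third significant figure)
Violet → ×10^7 multiplier
263 × 10000000 = 2630000000 Ω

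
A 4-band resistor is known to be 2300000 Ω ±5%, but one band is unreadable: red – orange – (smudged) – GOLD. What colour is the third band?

green

2300000 Ω = 23 × 10^5.
The third band is the multiplier, 10^5, which is green.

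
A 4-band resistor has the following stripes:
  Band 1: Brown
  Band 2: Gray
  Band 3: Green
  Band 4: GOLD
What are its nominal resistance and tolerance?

1800000 Ω ±5%

Brown → 1 (first significant figure)
Grey → 8 (second significant figure)
Green → ×10^5 multiplier
Gold → ±5% tolerance
18 × 100000 = 1800000 Ω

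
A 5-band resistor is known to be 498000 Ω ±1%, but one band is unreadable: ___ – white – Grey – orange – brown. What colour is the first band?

yellow

498000 Ω = 498 × 10^3.
The first band gives digit 4 of the significand, and 4 is yellow.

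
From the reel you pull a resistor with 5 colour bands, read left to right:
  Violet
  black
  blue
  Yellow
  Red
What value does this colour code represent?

Violet → 7 (first significant figure)
Black → 0 (second significant figure)
Blue → 6 (third significant figure)
Yellow → ×10^4 multiplier
706 × 10000 = 7060000 Ω

7060000 Ω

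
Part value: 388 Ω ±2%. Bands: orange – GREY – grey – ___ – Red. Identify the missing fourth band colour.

388 Ω = 388 × 10^0.
The fourth band is the multiplier, 10^0, which is black.

black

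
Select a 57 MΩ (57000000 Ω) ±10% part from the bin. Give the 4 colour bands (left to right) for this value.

green, violet, blue, silver

57000000 Ω = 57 × 10^6.
5 → green
7 → violet
Multiplier 10^6 → blue.
±10% tolerance → silver.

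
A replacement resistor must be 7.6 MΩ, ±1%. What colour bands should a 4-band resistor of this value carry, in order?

7600000 Ω = 76 × 10^5.
7 → violet
6 → blue
Multiplier 10^5 → green.
±1% tolerance → brown.

violet, blue, green, brown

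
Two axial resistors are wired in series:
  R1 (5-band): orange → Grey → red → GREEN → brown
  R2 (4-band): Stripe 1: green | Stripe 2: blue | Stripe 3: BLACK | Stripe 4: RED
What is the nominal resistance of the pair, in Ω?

38200056 Ω

R1: orange, grey, red → 382; green ×10^5 → 38200000 Ω.
R2: green, blue → 56; black ×1 → 56 Ω.
Series: 38200000 + 56 = 38200056 Ω.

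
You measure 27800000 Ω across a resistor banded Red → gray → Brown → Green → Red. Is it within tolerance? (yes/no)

yes

Red → 2 (first significant figure)
Grey → 8 (second significant figure)
Brown → 1 (third significant figure)
Green → ×10^5 multiplier
Red → ±2% tolerance
281 × 100000 = 28100000 Ω
Allowed range: 27538000 Ω to 28662000 Ω.
27800000 Ω lies inside that range.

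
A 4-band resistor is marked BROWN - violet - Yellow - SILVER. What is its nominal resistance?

Brown → 1 (first significant figure)
Violet → 7 (second significant figure)
Yellow → ×10^4 multiplier
17 × 10000 = 170000 Ω

170000 Ω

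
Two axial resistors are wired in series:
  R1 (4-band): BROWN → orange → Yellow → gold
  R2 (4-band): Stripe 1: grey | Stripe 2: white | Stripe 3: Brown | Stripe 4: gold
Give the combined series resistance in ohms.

R1: brown, orange → 13; yellow ×10^4 → 130000 Ω.
R2: grey, white → 89; brown ×10 → 890 Ω.
Series: 130000 + 890 = 130890 Ω.

130890 Ω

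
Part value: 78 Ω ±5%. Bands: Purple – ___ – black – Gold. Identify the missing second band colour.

78 Ω = 78 × 10^0.
The second band gives digit 8 of the significand, and 8 is grey.

grey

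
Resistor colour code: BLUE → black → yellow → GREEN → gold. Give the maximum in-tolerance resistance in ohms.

63420000 Ω

Blue → 6 (first significant figure)
Black → 0 (second significant figure)
Yellow → 4 (third significant figure)
Green → ×10^5 multiplier
Gold → ±5% tolerance
604 × 100000 = 60400000 Ω
Maximum = 60400000 × (1 + 5/100) = 63420000 Ω.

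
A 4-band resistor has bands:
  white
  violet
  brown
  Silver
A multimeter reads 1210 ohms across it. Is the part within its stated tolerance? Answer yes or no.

White → 9 (first significant figure)
Violet → 7 (second significant figure)
Brown → ×10 multiplier
Silver → ±10% tolerance
97 × 10 = 970 Ω
Allowed range: 873 Ω to 1067 Ω.
1210 ohms lies outside that range.

no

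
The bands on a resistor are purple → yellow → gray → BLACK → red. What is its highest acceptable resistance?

762.96 Ω

Violet → 7 (first significant figure)
Yellow → 4 (second significant figure)
Grey → 8 (third significant figure)
Black → ×1 multiplier
Red → ±2% tolerance
748 × 1 = 748 Ω
Highest = 748 × (1 + 2/100) = 762.96 Ω.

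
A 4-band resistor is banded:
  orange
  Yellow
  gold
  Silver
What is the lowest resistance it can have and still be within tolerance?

Orange → 3 (first significant figure)
Yellow → 4 (second significant figure)
Gold → ×0.1 multiplier
Silver → ±10% tolerance
34 × 0.1 = 3.4 Ω
Lowest = 3.4 × (1 − 10/100) = 3.06 Ω.

3.06 Ω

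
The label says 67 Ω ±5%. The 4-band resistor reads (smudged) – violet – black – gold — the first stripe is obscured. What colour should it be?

blue

67 Ω = 67 × 10^0.
The first band gives digit 6 of the significand, and 6 is blue.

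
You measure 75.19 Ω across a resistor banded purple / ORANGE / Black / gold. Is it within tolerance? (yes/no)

Violet → 7 (first significant figure)
Orange → 3 (second significant figure)
Black → ×1 multiplier
Gold → ±5% tolerance
73 × 1 = 73 Ω
Allowed range: 69.35 Ω to 76.65 Ω.
75.19 Ω lies inside that range.

yes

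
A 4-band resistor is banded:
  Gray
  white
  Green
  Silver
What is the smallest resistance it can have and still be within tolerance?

8010000 Ω

Grey → 8 (first significant figure)
White → 9 (second significant figure)
Green → ×10^5 multiplier
Silver → ±10% tolerance
89 × 100000 = 8900000 Ω
Smallest = 8900000 × (1 − 10/100) = 8010000 Ω.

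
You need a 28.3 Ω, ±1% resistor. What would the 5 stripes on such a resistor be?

red, grey, orange, gold, brown

28.3 Ω = 283 × 10^-1.
2 → red
8 → grey
3 → orange
Multiplier 10^-1 → gold.
±1% tolerance → brown.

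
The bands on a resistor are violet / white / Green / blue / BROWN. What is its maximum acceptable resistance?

802950000 Ω

Violet → 7 (first significant figure)
White → 9 (second significant figure)
Green → 5 (third significant figure)
Blue → ×10^6 multiplier
Brown → ±1% tolerance
795 × 1000000 = 795000000 Ω
Maximum = 795000000 × (1 + 1/100) = 802950000 Ω.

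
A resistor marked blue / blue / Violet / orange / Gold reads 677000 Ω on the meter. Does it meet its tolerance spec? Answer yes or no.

yes

Blue → 6 (first significant figure)
Blue → 6 (second significant figure)
Violet → 7 (third significant figure)
Orange → ×10^3 multiplier
Gold → ±5% tolerance
667 × 1000 = 667000 Ω
Allowed range: 633650 Ω to 700350 Ω.
677000 Ω lies inside that range.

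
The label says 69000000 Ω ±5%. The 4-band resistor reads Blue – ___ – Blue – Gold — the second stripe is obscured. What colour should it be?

69000000 Ω = 69 × 10^6.
The second band gives digit 9 of the significand, and 9 is white.

white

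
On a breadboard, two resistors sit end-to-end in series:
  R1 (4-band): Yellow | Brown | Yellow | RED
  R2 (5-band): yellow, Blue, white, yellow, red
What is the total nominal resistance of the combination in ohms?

R1: yellow, brown → 41; yellow ×10^4 → 410000 Ω.
R2: yellow, blue, white → 469; yellow ×10^4 → 4690000 Ω.
Series: 410000 + 4690000 = 5100000 Ω.

5100000 Ω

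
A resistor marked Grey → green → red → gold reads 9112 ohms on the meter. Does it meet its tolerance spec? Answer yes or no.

no

Grey → 8 (first significant figure)
Green → 5 (second significant figure)
Red → ×10^2 multiplier
Gold → ±5% tolerance
85 × 100 = 8500 Ω
Allowed range: 8075 Ω to 8925 Ω.
9112 ohms lies outside that range.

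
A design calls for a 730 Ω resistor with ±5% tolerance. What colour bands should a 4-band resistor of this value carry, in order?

730 Ω = 73 × 10^1.
7 → violet
3 → orange
Multiplier 10^1 → brown.
±5% tolerance → gold.

violet, orange, brown, gold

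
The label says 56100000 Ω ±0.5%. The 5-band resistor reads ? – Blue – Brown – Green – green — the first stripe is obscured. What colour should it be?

56100000 Ω = 561 × 10^5.
The first band gives digit 5 of the significand, and 5 is green.

green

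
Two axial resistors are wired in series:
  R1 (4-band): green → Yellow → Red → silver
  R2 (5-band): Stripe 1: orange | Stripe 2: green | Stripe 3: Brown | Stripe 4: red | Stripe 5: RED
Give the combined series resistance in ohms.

40500 Ω

R1: green, yellow → 54; red ×10^2 → 5400 Ω.
R2: orange, green, brown → 351; red ×10^2 → 35100 Ω.
Series: 5400 + 35100 = 40500 Ω.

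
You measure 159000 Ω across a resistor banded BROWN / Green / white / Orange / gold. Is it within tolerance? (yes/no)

yes

Brown → 1 (first significant figure)
Green → 5 (second significant figure)
White → 9 (third significant figure)
Orange → ×10^3 multiplier
Gold → ±5% tolerance
159 × 1000 = 159000 Ω
Allowed range: 151050 Ω to 166950 Ω.
159000 Ω lies inside that range.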